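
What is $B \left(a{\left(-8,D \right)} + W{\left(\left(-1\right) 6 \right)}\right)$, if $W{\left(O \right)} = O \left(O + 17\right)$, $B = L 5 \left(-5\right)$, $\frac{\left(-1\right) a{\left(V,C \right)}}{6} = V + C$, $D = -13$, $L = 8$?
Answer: $-12000$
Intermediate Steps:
$a{\left(V,C \right)} = - 6 C - 6 V$ ($a{\left(V,C \right)} = - 6 \left(V + C\right) = - 6 \left(C + V\right) = - 6 C - 6 V$)
$B = -200$ ($B = 8 \cdot 5 \left(-5\right) = 40 \left(-5\right) = -200$)
$W{\left(O \right)} = O \left(17 + O\right)$
$B \left(a{\left(-8,D \right)} + W{\left(\left(-1\right) 6 \right)}\right) = - 200 \left(\left(\left(-6\right) \left(-13\right) - -48\right) + \left(-1\right) 6 \left(17 - 6\right)\right) = - 200 \left(\left(78 + 48\right) - 6 \left(17 - 6\right)\right) = - 200 \left(126 - 66\right) = \left(-200\right) 60 = -12000$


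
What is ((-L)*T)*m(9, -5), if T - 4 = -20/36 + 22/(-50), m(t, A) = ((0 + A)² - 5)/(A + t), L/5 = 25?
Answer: -16900/9 ≈ -1877.8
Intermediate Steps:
L = 125 (L = 5*25 = 125)
m(t, A) = (-5 + A²)/(A + t) (m(t, A) = (A² - 5)/(A + t) = (-5 + A²)/(A + t))
T = 676/225 (T = 4 + (-20/36 + 22/(-50)) = 4 + (-20*1/36 + 22*(-1/50)) = 4 + (-5/9 - 11/25) = 4 - 224/225 = 676/225 ≈ 3.0044)
((-L)*T)*m(9, -5) = (-1*125*(676/225))*((-5 + (-5)²)/(-5 + 9)) = (-125*676/225)*((-5 + 25)/4) = -845*20/9 = -3380/9*5 = -16900/9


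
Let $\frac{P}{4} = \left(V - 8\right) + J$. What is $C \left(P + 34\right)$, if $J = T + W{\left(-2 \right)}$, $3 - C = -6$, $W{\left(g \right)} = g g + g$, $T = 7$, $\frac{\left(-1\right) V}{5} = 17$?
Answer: $-2718$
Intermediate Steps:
$V = -85$ ($V = \left(-5\right) 17 = -85$)
$W{\left(g \right)} = g + g^{2}$ ($W{\left(g \right)} = g^{2} + g = g + g^{2}$)
$C = 9$ ($C = 3 - -6 = 3 + 6 = 9$)
$J = 9$ ($J = 7 - 2 \left(1 - 2\right) = 7 - -2 = 7 + 2 = 9$)
$P = -336$ ($P = 4 \left(\left(-85 - 8\right) + 9\right) = 4 \left(-93 + 9\right) = 4 \left(-84\right) = -336$)
$C \left(P + 34\right) = 9 \left(-336 + 34\right) = 9 \left(-302\right) = -2718$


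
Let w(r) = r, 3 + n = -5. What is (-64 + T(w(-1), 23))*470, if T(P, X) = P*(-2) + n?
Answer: -32900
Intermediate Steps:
n = -8 (n = -3 - 5 = -8)
T(P, X) = -8 - 2*P (T(P, X) = P*(-2) - 8 = -2*P - 8 = -8 - 2*P)
(-64 + T(w(-1), 23))*470 = (-64 + (-8 - 2*(-1)))*470 = (-64 + (-8 + 2))*470 = (-64 - 6)*470 = -70*470 = -32900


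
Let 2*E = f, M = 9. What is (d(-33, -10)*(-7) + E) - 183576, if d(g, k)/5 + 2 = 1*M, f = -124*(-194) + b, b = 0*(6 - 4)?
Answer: -171793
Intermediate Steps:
b = 0 (b = 0*2 = 0)
f = 24056 (f = -124*(-194) + 0 = 24056 + 0 = 24056)
E = 12028 (E = (½)*24056 = 12028)
d(g, k) = 35 (d(g, k) = -10 + 5*(1*9) = -10 + 5*9 = -10 + 45 = 35)
(d(-33, -10)*(-7) + E) - 183576 = (35*(-7) + 12028) - 183576 = (-245 + 12028) - 183576 = 11783 - 183576 = -171793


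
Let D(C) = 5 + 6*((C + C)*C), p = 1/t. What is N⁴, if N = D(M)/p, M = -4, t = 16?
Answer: 98706291490816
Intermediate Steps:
p = 1/16 ≈ 0.062500
D(C) = 5 + 12*C² (D(C) = 5 + 6*((2*C)*C) = 5 + 6*(2*C²) = 5 + 12*C²)
N = 3152 (N = (5 + 12*(-4)²)/(1/16) = (5 + 12*16)*16 = (5 + 192)*16 = 197*16 = 3152)
N⁴ = 3152⁴ = 98706291490816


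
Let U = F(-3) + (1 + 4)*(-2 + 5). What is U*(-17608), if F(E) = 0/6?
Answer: -264120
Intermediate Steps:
F(E) = 0 (F(E) = 0*(⅙) = 0)
U = 15 (U = 0 + (1 + 4)*(-2 + 5) = 0 + 5*3 = 0 + 15 = 15)
U*(-17608) = 15*(-17608) = -264120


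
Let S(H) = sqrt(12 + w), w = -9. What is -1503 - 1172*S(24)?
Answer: -1503 - 1172*sqrt(3) ≈ -3533.0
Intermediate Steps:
S(H) = sqrt(3) (S(H) = sqrt(12 - 9) = sqrt(3))
-1503 - 1172*S(24) = -1503 - 1172*sqrt(3)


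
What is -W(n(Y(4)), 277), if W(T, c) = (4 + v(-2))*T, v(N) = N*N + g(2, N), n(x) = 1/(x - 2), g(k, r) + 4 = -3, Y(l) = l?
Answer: -½ ≈ -0.50000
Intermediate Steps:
g(k, r) = -7 (g(k, r) = -4 - 3 = -7)
n(x) = 1/(-2 + x)
v(N) = -7 + N² (v(N) = N*N - 7 = N² - 7 = -7 + N²)
W(T, c) = T (W(T, c) = (4 + (-7 + (-2)²))*T = (4 + (-7 + 4))*T = (4 - 3)*T = 1*T = T)
-W(n(Y(4)), 277) = -1/(-2 + 4) = -1/2 = -1*½ = -½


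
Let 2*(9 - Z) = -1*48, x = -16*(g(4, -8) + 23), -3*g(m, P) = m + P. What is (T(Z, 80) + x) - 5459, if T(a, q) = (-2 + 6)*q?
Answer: -16585/3 ≈ -5528.3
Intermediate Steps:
g(m, P) = -P/3 - m/3 (g(m, P) = -(m + P)/3 = -(P + m)/3 = -P/3 - m/3)
x = -1168/3 (x = -16*((-1/3*(-8) - 1/3*4) + 23) = -16*((8/3 - 4/3) + 23) = -16*(4/3 + 23) = -16*73/3 = -1168/3 ≈ -389.33)
Z = 33 (Z = 9 - (-1)*48/2 = 9 - 1/2*(-48) = 9 + 24 = 33)
T(a, q) = 4*q
(T(Z, 80) + x) - 5459 = (4*80 - 1168/3) - 5459 = (320 - 1168/3) - 5459 = -208/3 - 5459 = -16585/3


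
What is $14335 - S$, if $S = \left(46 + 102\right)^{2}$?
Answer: $-7569$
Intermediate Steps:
$S = 21904$ ($S = 148^{2} = 21904$)
$14335 - S = 14335 - 21904 = -7569$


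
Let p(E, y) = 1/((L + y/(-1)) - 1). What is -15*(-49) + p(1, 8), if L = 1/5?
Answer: 32335/44 ≈ 734.89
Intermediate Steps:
L = ⅕ (L = 1*(⅕) = ⅕ ≈ 0.20000)
p(E, y) = 1/(-⅘ - y) (p(E, y) = 1/((⅕ + y/(-1)) - 1) = 1/((⅕ + y*(-1)) - 1) = 1/((⅕ - y) - 1) = 1/(-⅘ - y))
-15*(-49) + p(1, 8) = -15*(-49) - 5/(4 + 5*8) = 735 - 5/(4 + 40) = 735 - 5/44 = 32335/44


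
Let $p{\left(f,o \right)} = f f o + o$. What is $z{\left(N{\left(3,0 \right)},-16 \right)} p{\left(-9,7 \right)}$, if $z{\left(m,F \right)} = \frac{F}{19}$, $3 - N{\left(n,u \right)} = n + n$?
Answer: $- \frac{9184}{19} \approx -483.37$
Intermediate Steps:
$N{\left(n,u \right)} = 3 - 2 n$ ($N{\left(n,u \right)} = 3 - \left(n + n\right) = 3 - 2 n$)
$z{\left(m,F \right)} = \frac{F}{19}$ ($z{\left(m,F \right)} = F \frac{1}{19} = \frac{F}{19}$)
$p{\left(f,o \right)} = o + o f^{2}$ ($p{\left(f,o \right)} = f^{2} o + o = o f^{2} + o = o + o f^{2}$)
$z{\left(N{\left(3,0 \right)},-16 \right)} p{\left(-9,7 \right)} = \frac{1}{19} \left(-16\right) 7 \left(1 + \left(-9\right)^{2}\right) = - \frac{16 \cdot 7 \left(1 + 81\right)}{19} = - \frac{16 \cdot 7 \cdot 82}{19} = \left(- \frac{16}{19}\right) 574 = - \frac{9184}{19}$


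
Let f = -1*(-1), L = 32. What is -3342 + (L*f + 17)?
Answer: -3293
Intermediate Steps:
f = 1
-3342 + (L*f + 17) = -3342 + (32*1 + 17) = -3342 + (32 + 17) = -3342 + 49 = -3293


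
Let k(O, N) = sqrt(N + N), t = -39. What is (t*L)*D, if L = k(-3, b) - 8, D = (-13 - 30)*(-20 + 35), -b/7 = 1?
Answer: -201240 + 25155*I*sqrt(14) ≈ -2.0124e+5 + 94121.0*I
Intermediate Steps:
b = -7 (b = -7*1 = -7)
k(O, N) = sqrt(2)*sqrt(N) (k(O, N) = sqrt(2*N) = sqrt(2)*sqrt(N))
D = -645 (D = -43*15 = -645)
L = -8 + I*sqrt(14) (L = sqrt(2)*sqrt(-7) - 8 = sqrt(2)*(I*sqrt(7)) - 8 = I*sqrt(14) - 8 = -8 + I*sqrt(14) ≈ -8.0 + 3.7417*I)
(t*L)*D = -39*(-8 + I*sqrt(14))*(-645) = (312 - 39*I*sqrt(14))*(-645) = -201240 + 25155*I*sqrt(14)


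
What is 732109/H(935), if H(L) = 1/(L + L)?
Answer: 1369043830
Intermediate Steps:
H(L) = 1/(2*L)
732109/H(935) = 732109/(((½)/935)) = 732109/(((½)*(1/935))) = 732109/(1/1870) = 732109*1870 = 1369043830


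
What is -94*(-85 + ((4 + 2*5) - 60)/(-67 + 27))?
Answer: 78819/10 ≈ 7881.9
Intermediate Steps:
-94*(-85 + ((4 + 2*5) - 60)/(-67 + 27)) = -94*(-85 + ((4 + 10) - 60)/(-40)) = -94*(-85 + (14 - 60)*(-1/40)) = -94*(-85 - 46*(-1/40)) = -94*(-85 + 23/20) = -94*(-1677/20) = 78819/10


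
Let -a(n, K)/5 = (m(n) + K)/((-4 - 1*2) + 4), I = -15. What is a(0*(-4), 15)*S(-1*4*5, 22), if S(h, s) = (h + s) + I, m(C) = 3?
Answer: -585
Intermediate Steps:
S(h, s) = -15 + h + s (S(h, s) = (h + s) - 15 = -15 + h + s)
a(n, K) = 15/2 + 5*K/2 (a(n, K) = -5*(3 + K)/((-4 - 1*2) + 4) = -5*(3 + K)/((-4 - 2) + 4) = -5*(3 + K)/(-6 + 4) = -5*(3 + K)/(-2) = -5*(3 + K)*(-1)/2 = -5*(-3/2 - K/2) = 15/2 + 5*K/2)
a(0*(-4), 15)*S(-1*4*5, 22) = (15/2 + (5/2)*15)*(-15 - 1*4*5 + 22) = (15/2 + 75/2)*(-15 - 4*5 + 22) = 45*(-15 - 20 + 22) = 45*(-13) = -585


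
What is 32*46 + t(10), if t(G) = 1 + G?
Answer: 1483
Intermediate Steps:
32*46 + t(10) = 32*46 + (1 + 10) = 1472 + 11 = 1483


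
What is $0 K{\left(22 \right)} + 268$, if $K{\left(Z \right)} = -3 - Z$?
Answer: $268$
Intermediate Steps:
$0 K{\left(22 \right)} + 268 = 0 \left(-3 - 22\right) + 268 = 0 \left(-25\right) + 268 = 0 + 268 = 268$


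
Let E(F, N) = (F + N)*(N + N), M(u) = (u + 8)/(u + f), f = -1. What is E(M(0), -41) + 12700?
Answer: 16718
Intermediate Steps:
M(u) = (8 + u)/(-1 + u) (M(u) = (u + 8)/(u - 1) = (8 + u)/(-1 + u))
E(F, N) = 2*N*(F + N) (E(F, N) = (F + N)*(2*N) = 2*N*(F + N))
E(M(0), -41) + 12700 = 2*(-41)*((8 + 0)/(-1 + 0) - 41) + 12700 = 2*(-41)*(8/(-1) - 41) + 12700 = 2*(-41)*(-1*8 - 41) + 12700 = 2*(-41)*(-8 - 41) + 12700 = 2*(-41)*(-49) + 12700 = 4018 + 12700 = 16718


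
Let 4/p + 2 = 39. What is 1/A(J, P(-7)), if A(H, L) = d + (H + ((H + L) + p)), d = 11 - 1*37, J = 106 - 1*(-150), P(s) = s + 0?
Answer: 37/17727 ≈ 0.0020872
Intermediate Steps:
P(s) = s
p = 4/37 (p = 4/(-2 + 39) = 4/37 ≈ 0.10811)
J = 256 (J = 106 + 150 = 256)
d = -26 (d = 11 - 37 = -26)
A(H, L) = -958/37 + L + 2*H (A(H, L) = -26 + (H + ((H + L) + 4/37)) = -26 + (H + (4/37 + H + L)) = -26 + (4/37 + L + 2*H) = -958/37 + L + 2*H)
1/A(J, P(-7)) = 1/(-958/37 - 7 + 2*256) = 1/(-958/37 - 7 + 512) = 1/(17727/37) = 37/17727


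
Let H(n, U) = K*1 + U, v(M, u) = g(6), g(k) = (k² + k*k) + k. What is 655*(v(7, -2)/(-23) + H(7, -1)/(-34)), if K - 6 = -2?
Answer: -1782255/782 ≈ -2279.1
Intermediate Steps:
K = 4 (K = 6 - 2 = 4)
g(k) = k + 2*k² (g(k) = (k² + k²) + k = 2*k² + k = k + 2*k²)
v(M, u) = 78 (v(M, u) = 6*(1 + 2*6) = 6*(1 + 12) = 6*13 = 78)
H(n, U) = 4 + U (H(n, U) = 4*1 + U = 4 + U)
655*(v(7, -2)/(-23) + H(7, -1)/(-34)) = 655*(78/(-23) + (4 - 1)/(-34)) = 655*(78*(-1/23) + 3*(-1/34)) = 655*(-78/23 - 3/34) = 655*(-2721/782) = -1782255/782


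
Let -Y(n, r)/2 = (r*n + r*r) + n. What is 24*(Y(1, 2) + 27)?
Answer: 312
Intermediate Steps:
Y(n, r) = -2*n - 2*r² - 2*n*r (Y(n, r) = -2*((r*n + r*r) + n) = -2*((n*r + r²) + n) = -2*((r² + n*r) + n) = -2*(n + r² + n*r) = -2*n - 2*r² - 2*n*r)
24*(Y(1, 2) + 27) = 24*((-2*1 - 2*2² - 2*1*2) + 27) = 24*((-2 - 2*4 - 4) + 27) = 24*((-2 - 8 - 4) + 27) = 24*(-14 + 27) = 24*13 = 312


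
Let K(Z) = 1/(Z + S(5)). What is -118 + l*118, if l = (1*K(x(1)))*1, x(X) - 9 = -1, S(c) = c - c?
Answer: -413/4 ≈ -103.25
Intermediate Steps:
S(c) = 0
x(X) = 8 (x(X) = 9 - 1 = 8)
K(Z) = 1/Z (K(Z) = 1/(Z + 0) = 1/Z)
l = 1/8 (l = (1/8)*1 = 1/8 ≈ 0.12500)
-118 + l*118 = -118 + (1/8)*118 = -118 + 59/4 = -413/4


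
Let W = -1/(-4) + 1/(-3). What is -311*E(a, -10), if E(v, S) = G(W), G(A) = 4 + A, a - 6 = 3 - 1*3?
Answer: -14617/12 ≈ -1218.1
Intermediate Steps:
a = 6 (a = 6 + (3 - 1*3) = 6 + (3 - 3) = 6 + 0 = 6)
W = -1/12 (W = -1*(-¼) + 1*(-⅓) = ¼ - ⅓ = -1/12 ≈ -0.083333)
E(v, S) = 47/12 (E(v, S) = 4 - 1/12 = 47/12)
-311*E(a, -10) = -311*47/12 = -14617/12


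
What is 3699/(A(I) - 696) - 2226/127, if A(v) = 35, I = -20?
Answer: -1941159/83947 ≈ -23.124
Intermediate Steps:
3699/(A(I) - 696) - 2226/127 = 3699/(35 - 696) - 2226/127 = 3699/(-661) - 2226*1/127 = 3699*(-1/661) - 2226/127 = -3699/661 - 2226/127 = -1941159/83947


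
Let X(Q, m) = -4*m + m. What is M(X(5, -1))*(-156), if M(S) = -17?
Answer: 2652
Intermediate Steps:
X(Q, m) = -3*m
M(X(5, -1))*(-156) = -17*(-156) = 2652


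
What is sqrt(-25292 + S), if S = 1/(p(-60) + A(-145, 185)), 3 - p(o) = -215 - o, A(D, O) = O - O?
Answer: 9*I*sqrt(7794930)/158 ≈ 159.03*I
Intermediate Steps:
A(D, O) = 0
p(o) = 218 + o (p(o) = 3 - (-215 - o) = 3 + (215 + o) = 218 + o)
S = 1/158 (S = 1/((218 - 60) + 0) = 1/(158 + 0) = 1/158 ≈ 0.0063291)
sqrt(-25292 + S) = sqrt(-25292 + 1/158) = sqrt(-3996135/158) = 9*I*sqrt(7794930)/158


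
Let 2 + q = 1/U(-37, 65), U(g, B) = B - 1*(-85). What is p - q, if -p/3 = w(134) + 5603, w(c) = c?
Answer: -2581351/150 ≈ -17209.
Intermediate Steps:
U(g, B) = 85 + B (U(g, B) = B + 85 = 85 + B)
q = -299/150 (q = -2 + 1/(85 + 65) = -2 + 1/150 = -299/150 ≈ -1.9933)
p = -17211 (p = -3*(134 + 5603) = -3*5737 = -17211)
p - q = -17211 - 1*(-299/150) = -17211 + 299/150 = -2581351/150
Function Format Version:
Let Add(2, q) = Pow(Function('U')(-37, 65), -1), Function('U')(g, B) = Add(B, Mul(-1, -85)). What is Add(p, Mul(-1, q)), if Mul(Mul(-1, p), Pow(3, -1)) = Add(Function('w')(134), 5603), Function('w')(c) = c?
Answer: Rational(-2581351, 150) ≈ -17209.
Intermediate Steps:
Function('U')(g, B) = Add(85, B) (Function('U')(g, B) = Add(B, 85) = Add(85, B))
q = Rational(-299, 150) (q = Add(-2, Pow(Add(85, 65), -1)) = Add(-2, Pow(150, -1)) = Add(-2, Rational(1, 150)) = Rational(-299, 150) ≈ -1.9933)
p = -17211 (p = Mul(-3, Add(134, 5603)) = Mul(-3, 5737) = -17211)
Add(p, Mul(-1, q)) = Add(-17211, Mul(-1, Rational(-299, 150))) = Add(-17211, Rational(299, 150)) = Rational(-2581351, 150)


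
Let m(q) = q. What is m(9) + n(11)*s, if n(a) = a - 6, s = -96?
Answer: -471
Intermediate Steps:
n(a) = -6 + a
m(9) + n(11)*s = 9 + (-6 + 11)*(-96) = 9 + 5*(-96) = 9 - 480 = -471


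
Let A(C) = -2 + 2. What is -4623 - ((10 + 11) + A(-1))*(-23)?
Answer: -4140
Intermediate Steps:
A(C) = 0
-4623 - ((10 + 11) + A(-1))*(-23) = -4623 - ((10 + 11) + 0)*(-23) = -4623 - (21 + 0)*(-23) = -4623 - 21*(-23) = -4623 - 1*(-483) = -4623 + 483 = -4140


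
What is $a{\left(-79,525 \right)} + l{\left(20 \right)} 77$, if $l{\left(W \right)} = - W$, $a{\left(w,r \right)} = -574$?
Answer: $-2114$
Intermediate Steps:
$a{\left(-79,525 \right)} + l{\left(20 \right)} 77 = -574 + \left(-1\right) 20 \cdot 77 = -574 - 1540 = -2114$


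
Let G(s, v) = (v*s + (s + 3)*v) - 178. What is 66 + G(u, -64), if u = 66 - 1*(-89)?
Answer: -20144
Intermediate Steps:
u = 155 (u = 66 + 89 = 155)
G(s, v) = -178 + s*v + v*(3 + s) (G(s, v) = (s*v + (3 + s)*v) - 178 = (s*v + v*(3 + s)) - 178 = -178 + s*v + v*(3 + s))
66 + G(u, -64) = 66 + (-178 + 3*(-64) + 2*155*(-64)) = 66 + (-178 - 192 - 19840) = 66 - 20210 = -20144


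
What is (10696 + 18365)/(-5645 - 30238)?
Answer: -3229/3987 ≈ -0.80988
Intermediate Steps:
(10696 + 18365)/(-5645 - 30238) = 29061/(-35883) = 29061*(-1/35883) = -3229/3987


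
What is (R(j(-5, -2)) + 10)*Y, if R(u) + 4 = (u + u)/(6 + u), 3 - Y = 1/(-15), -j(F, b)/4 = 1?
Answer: 92/15 ≈ 6.1333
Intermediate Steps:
j(F, b) = -4 (j(F, b) = -4*1 = -4)
Y = 46/15 (Y = 3 - 1/(-15) = 3 - 1*(-1/15) = 3 + 1/15 = 46/15 ≈ 3.0667)
R(u) = -4 + 2*u/(6 + u) (R(u) = -4 + (u + u)/(6 + u) = -4 + (2*u)/(6 + u) = -4 + 2*u/(6 + u))
(R(j(-5, -2)) + 10)*Y = (2*(-12 - 1*(-4))/(6 - 4) + 10)*(46/15) = (2*(-12 + 4)/2 + 10)*(46/15) = (2*(½)*(-8) + 10)*(46/15) = (-8 + 10)*(46/15) = 2*(46/15) = 92/15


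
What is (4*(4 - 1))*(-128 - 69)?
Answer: -2364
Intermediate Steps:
(4*(4 - 1))*(-128 - 69) = (4*3)*(-197) = 12*(-197) = -2364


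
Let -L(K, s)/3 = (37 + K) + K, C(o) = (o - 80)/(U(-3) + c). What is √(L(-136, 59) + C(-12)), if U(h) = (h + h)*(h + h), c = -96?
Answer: √158970/15 ≈ 26.581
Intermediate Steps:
U(h) = 4*h² (U(h) = (2*h)*(2*h) = 4*h²)
C(o) = 4/3 - o/60 (C(o) = (o - 80)/(4*(-3)² - 96) = (-80 + o)/(4*9 - 96) = (-80 + o)/(36 - 96) = (-80 + o)/(-60) = (-80 + o)*(-1/60) = 4/3 - o/60)
L(K, s) = -111 - 6*K (L(K, s) = -3*((37 + K) + K) = -3*(37 + 2*K) = -111 - 6*K)
√(L(-136, 59) + C(-12)) = √((-111 - 6*(-136)) + (4/3 - 1/60*(-12))) = √((-111 + 816) + (4/3 + ⅕)) = √(705 + 23/15) = √(10598/15) = √158970/15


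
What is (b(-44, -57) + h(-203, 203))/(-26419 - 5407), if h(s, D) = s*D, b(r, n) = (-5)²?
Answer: 20592/15913 ≈ 1.2940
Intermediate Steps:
b(r, n) = 25
h(s, D) = D*s
(b(-44, -57) + h(-203, 203))/(-26419 - 5407) = (25 + 203*(-203))/(-26419 - 5407) = (25 - 41209)/(-31826) = -41184*(-1/31826) = 20592/15913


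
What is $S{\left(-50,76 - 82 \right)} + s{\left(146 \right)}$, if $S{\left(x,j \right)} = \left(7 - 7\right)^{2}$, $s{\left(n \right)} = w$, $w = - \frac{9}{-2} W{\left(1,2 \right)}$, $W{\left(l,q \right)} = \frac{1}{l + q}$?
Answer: $\frac{3}{2} \approx 1.5$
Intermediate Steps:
$w = \frac{3}{2}$ ($w = \frac{\left(-9\right) \frac{1}{-2}}{1 + 2} = \frac{\left(-9\right) \left(- \frac{1}{2}\right)}{3} = \frac{9}{2} \cdot \frac{1}{3} = \frac{3}{2} \approx 1.5$)
$s{\left(n \right)} = \frac{3}{2}$
$S{\left(x,j \right)} = 0$ ($S{\left(x,j \right)} = 0^{2} = 0$)
$S{\left(-50,76 - 82 \right)} + s{\left(146 \right)} = 0 + \frac{3}{2} = \frac{3}{2}$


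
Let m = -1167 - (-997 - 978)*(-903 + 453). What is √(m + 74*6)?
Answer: I*√889473 ≈ 943.12*I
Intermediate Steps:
m = -889917 (m = -1167 - (-1975)*(-450) = -1167 - 1*888750 = -1167 - 888750 = -889917)
√(m + 74*6) = √(-889917 + 74*6) = √(-889917 + 444) = √(-889473) = I*√889473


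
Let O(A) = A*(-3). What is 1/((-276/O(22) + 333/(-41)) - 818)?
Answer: -451/370695 ≈ -0.0012166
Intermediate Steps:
O(A) = -3*A
1/((-276/O(22) + 333/(-41)) - 818) = 1/((-276/((-3*22)) + 333/(-41)) - 818) = 1/((-276/(-66) + 333*(-1/41)) - 818) = 1/((-276*(-1/66) - 333/41) - 818) = 1/((46/11 - 333/41) - 818) = 1/(-1777/451 - 818) = 1/(-370695/451) = -451/370695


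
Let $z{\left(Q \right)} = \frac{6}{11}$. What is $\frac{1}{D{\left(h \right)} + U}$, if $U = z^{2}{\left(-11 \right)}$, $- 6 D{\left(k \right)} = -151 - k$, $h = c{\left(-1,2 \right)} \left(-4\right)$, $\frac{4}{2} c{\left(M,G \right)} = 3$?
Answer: $\frac{726}{17761} \approx 0.040876$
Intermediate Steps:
$c{\left(M,G \right)} = \frac{3}{2}$ ($c{\left(M,G \right)} = \frac{1}{2} \cdot 3 = \frac{3}{2}$)
$z{\left(Q \right)} = \frac{6}{11}$ ($z{\left(Q \right)} = 6 \cdot \frac{1}{11} = \frac{6}{11}$)
$h = -6$ ($h = \frac{3}{2} \left(-4\right) = -6$)
$D{\left(k \right)} = \frac{151}{6} + \frac{k}{6}$ ($D{\left(k \right)} = - \frac{-151 - k}{6} = \frac{151}{6} + \frac{k}{6}$)
$U = \frac{36}{121}$ ($U = \left(\frac{6}{11}\right)^{2} = \frac{36}{121} \approx 0.29752$)
$\frac{1}{D{\left(h \right)} + U} = \frac{1}{\left(\frac{151}{6} + \frac{1}{6} \left(-6\right)\right) + \frac{36}{121}} = \frac{1}{\left(\frac{151}{6} - 1\right) + \frac{36}{121}} = \frac{1}{\frac{145}{6} + \frac{36}{121}} = \frac{1}{\frac{17761}{726}} = \frac{726}{17761}$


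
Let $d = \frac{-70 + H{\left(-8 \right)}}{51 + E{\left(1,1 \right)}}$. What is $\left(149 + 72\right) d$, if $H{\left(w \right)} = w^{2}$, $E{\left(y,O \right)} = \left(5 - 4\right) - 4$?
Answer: $- \frac{221}{8} \approx -27.625$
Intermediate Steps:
$E{\left(y,O \right)} = -3$ ($E{\left(y,O \right)} = 1 - 4 = -3$)
$d = - \frac{1}{8}$ ($d = \frac{-70 + \left(-8\right)^{2}}{51 - 3} = \frac{-70 + 64}{48} = \left(-6\right) \frac{1}{48} = - \frac{1}{8} \approx -0.125$)
$\left(149 + 72\right) d = \left(149 + 72\right) \left(- \frac{1}{8}\right) = 221 \left(- \frac{1}{8}\right) = - \frac{221}{8}$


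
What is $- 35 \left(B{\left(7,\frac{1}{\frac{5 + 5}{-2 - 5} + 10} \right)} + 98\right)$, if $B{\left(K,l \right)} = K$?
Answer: $-3675$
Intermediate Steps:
$- 35 \left(B{\left(7,\frac{1}{\frac{5 + 5}{-2 - 5} + 10} \right)} + 98\right) = - 35 \left(7 + 98\right) = \left(-35\right) 105 = -3675$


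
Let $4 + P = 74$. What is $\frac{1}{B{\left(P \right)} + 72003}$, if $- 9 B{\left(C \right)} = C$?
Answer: $\frac{9}{647957} \approx 1.389 \cdot 10^{-5}$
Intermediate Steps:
$P = 70$ ($P = -4 + 74 = 70$)
$B{\left(C \right)} = - \frac{C}{9}$
$\frac{1}{B{\left(P \right)} + 72003} = \frac{1}{\left(- \frac{1}{9}\right) 70 + 72003} = \frac{1}{- \frac{70}{9} + 72003} = \frac{1}{\frac{647957}{9}} = \frac{9}{647957}$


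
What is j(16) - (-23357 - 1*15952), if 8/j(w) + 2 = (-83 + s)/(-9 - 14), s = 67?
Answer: 589543/15 ≈ 39303.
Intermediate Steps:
j(w) = -92/15 (j(w) = 8/(-2 + (-83 + 67)/(-9 - 14)) = 8/(-2 - 16/(-23)) = 8/(-2 - 16*(-1/23)) = 8/(-2 + 16/23) = 8/(-30/23) = 8*(-23/30) = -92/15)
j(16) - (-23357 - 1*15952) = -92/15 - (-23357 - 1*15952) = -92/15 - (-23357 - 15952) = -92/15 - 1*(-39309) = -92/15 + 39309 = 589543/15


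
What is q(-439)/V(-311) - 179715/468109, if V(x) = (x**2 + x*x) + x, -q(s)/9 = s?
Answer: -3651004334/10045151031 ≈ -0.36346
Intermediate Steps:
q(s) = -9*s
V(x) = x + 2*x**2 (V(x) = (x**2 + x**2) + x = 2*x**2 + x = x + 2*x**2)
q(-439)/V(-311) - 179715/468109 = (-9*(-439))/((-311*(1 + 2*(-311)))) - 179715/468109 = 3951/((-311*(1 - 622))) - 179715*1/468109 = 3951/((-311*(-621))) - 179715/468109 = 3951/193131 - 179715/468109 = 3951*(1/193131) - 179715/468109 = 439/21459 - 179715/468109 = -3651004334/10045151031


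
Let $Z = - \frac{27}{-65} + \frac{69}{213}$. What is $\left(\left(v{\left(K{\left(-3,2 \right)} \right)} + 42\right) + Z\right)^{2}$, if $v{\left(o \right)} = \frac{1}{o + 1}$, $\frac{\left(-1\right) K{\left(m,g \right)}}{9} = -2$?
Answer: $\frac{14079102397369}{7688659225} \approx 1831.2$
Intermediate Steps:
$K{\left(m,g \right)} = 18$ ($K{\left(m,g \right)} = \left(-9\right) \left(-2\right) = 18$)
$Z = \frac{3412}{4615}$ ($Z = \left(-27\right) \left(- \frac{1}{65}\right) + 69 \cdot \frac{1}{213} = \frac{27}{65} + \frac{23}{71} = \frac{3412}{4615} \approx 0.73933$)
$v{\left(o \right)} = \frac{1}{1 + o}$
$\left(\left(v{\left(K{\left(-3,2 \right)} \right)} + 42\right) + Z\right)^{2} = \left(\left(\frac{1}{1 + 18} + 42\right) + \frac{3412}{4615}\right)^{2} = \left(\left(\frac{1}{19} + 42\right) + \frac{3412}{4615}\right)^{2} = \left(\frac{799}{19} + \frac{3412}{4615}\right)^{2} = \left(\frac{3752213}{87685}\right)^{2} = \frac{14079102397369}{7688659225}$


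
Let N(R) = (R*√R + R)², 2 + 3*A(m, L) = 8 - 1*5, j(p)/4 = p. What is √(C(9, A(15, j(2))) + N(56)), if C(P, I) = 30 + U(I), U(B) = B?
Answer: √(1609041 + 112896*√14)/3 ≈ 475.10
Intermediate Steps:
j(p) = 4*p
A(m, L) = ⅓ (A(m, L) = -⅔ + (8 - 1*5)/3 = -⅔ + (8 - 5)/3 = -⅔ + (⅓)*3 = -⅔ + 1 = ⅓)
C(P, I) = 30 + I
N(R) = (R + R^(3/2))² (N(R) = (R^(3/2) + R)² = (R + R^(3/2))²)
√(C(9, A(15, j(2))) + N(56)) = √((30 + ⅓) + (56 + 56^(3/2))²) = √(91/3 + (56 + 112*√14)²)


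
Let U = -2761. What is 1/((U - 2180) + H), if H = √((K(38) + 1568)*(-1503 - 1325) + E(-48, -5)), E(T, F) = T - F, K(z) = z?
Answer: -1647/9651764 - I*√4541811/28955292 ≈ -0.00017064 - 7.3601e-5*I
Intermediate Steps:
H = I*√4541811 (H = √((38 + 1568)*(-1503 - 1325) + (-48 - 1*(-5))) = √(1606*(-2828) + (-48 + 5)) = √(-4541768 - 43) = √(-4541811) = I*√4541811 ≈ 2131.2*I)
1/((U - 2180) + H) = 1/((-2761 - 2180) + I*√4541811) = 1/(-4941 + I*√4541811)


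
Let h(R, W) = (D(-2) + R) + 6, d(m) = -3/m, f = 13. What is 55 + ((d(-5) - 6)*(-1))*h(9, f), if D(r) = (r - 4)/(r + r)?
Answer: 1441/10 ≈ 144.10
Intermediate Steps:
D(r) = (-4 + r)/(2*r) (D(r) = (-4 + r)/((2*r)) = (-4 + r)*(1/(2*r)) = (-4 + r)/(2*r))
h(R, W) = 15/2 + R (h(R, W) = ((½)*(-4 - 2)/(-2) + R) + 6 = ((½)*(-½)*(-6) + R) + 6 = (3/2 + R) + 6 = 15/2 + R)
55 + ((d(-5) - 6)*(-1))*h(9, f) = 55 + ((-3/(-5) - 6)*(-1))*(15/2 + 9) = 55 + ((-3*(-⅕) - 6)*(-1))*(33/2) = 55 + ((⅗ - 6)*(-1))*(33/2) = 55 - 27/5*(-1)*(33/2) = 55 + (27/5)*(33/2) = 55 + 891/10 = 1441/10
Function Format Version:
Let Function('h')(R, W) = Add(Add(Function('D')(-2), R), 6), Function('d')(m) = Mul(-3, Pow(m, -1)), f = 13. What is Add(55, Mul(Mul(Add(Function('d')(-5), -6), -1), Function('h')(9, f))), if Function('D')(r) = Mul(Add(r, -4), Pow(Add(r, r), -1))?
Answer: Rational(1441, 10) ≈ 144.10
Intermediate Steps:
Function('D')(r) = Mul(Rational(1, 2), Pow(r, -1), Add(-4, r)) (Function('D')(r) = Mul(Add(-4, r), Pow(Mul(2, r), -1)) = Mul(Add(-4, r), Mul(Rational(1, 2), Pow(r, -1))) = Mul(Rational(1, 2), Pow(r, -1), Add(-4, r)))
Function('h')(R, W) = Add(Rational(15, 2), R) (Function('h')(R, W) = Add(Add(Mul(Rational(1, 2), Pow(-2, -1), Add(-4, -2)), R), 6) = Add(Add(Mul(Rational(1, 2), Rational(-1, 2), -6), R), 6) = Add(Add(Rational(3, 2), R), 6) = Add(Rational(15, 2), R))
Add(55, Mul(Mul(Add(Function('d')(-5), -6), -1), Function('h')(9, f))) = Add(55, Mul(Mul(Add(Mul(-3, Pow(-5, -1)), -6), -1), Add(Rational(15, 2), 9))) = Add(55, Mul(Mul(Add(Mul(-3, Rational(-1, 5)), -6), -1), Rational(33, 2))) = Add(55, Mul(Mul(Add(Rational(3, 5), -6), -1), Rational(33, 2))) = Add(55, Mul(Mul(Rational(-27, 5), -1), Rational(33, 2))) = Add(55, Mul(Rational(27, 5), Rational(33, 2))) = Add(55, Rational(891, 10)) = Rational(1441, 10)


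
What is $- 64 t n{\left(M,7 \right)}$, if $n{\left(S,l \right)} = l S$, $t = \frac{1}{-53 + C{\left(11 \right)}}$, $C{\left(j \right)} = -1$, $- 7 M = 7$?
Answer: $- \frac{224}{27} \approx -8.2963$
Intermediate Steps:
$M = -1$ ($M = \left(- \frac{1}{7}\right) 7 = -1$)
$t = - \frac{1}{54}$ ($t = \frac{1}{-53 - 1} = \frac{1}{-54} = - \frac{1}{54} \approx -0.018519$)
$n{\left(S,l \right)} = S l$
$- 64 t n{\left(M,7 \right)} = \left(-64\right) \left(- \frac{1}{54}\right) \left(\left(-1\right) 7\right) = \frac{32}{27} \left(-7\right) = - \frac{224}{27}$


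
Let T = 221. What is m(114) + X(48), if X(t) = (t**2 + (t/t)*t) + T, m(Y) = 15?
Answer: 2588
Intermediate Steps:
X(t) = 221 + t + t**2 (X(t) = (t**2 + (t/t)*t) + 221 = (t**2 + 1*t) + 221 = (t**2 + t) + 221 = (t + t**2) + 221 = 221 + t + t**2)
m(114) + X(48) = 15 + (221 + 48 + 48**2) = 15 + (221 + 48 + 2304) = 15 + 2573 = 2588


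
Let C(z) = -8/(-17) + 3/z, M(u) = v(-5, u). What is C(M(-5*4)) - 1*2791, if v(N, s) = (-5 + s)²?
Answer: -29649324/10625 ≈ -2790.5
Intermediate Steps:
M(u) = (-5 + u)²
C(z) = 8/17 + 3/z (C(z) = -8*(-1/17) + 3/z = 8/17 + 3/z)
C(M(-5*4)) - 1*2791 = (8/17 + 3/((-5 - 5*4)²)) - 1*2791 = (8/17 + 3/((-5 - 20)²)) - 2791 = (8/17 + 3/((-25)²)) - 2791 = (8/17 + 3/625) - 2791 = 5051/10625 - 2791 = -29649324/10625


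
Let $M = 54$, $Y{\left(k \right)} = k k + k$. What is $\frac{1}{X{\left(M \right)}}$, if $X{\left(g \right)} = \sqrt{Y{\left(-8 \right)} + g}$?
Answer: $\frac{\sqrt{110}}{110} \approx 0.095346$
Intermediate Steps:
$Y{\left(k \right)} = k + k^{2}$ ($Y{\left(k \right)} = k^{2} + k = k + k^{2}$)
$X{\left(g \right)} = \sqrt{56 + g}$ ($X{\left(g \right)} = \sqrt{- 8 \left(1 - 8\right) + g} = \sqrt{\left(-8\right) \left(-7\right) + g} = \sqrt{56 + g}$)
$\frac{1}{X{\left(M \right)}} = \frac{1}{\sqrt{56 + 54}} = \frac{1}{\sqrt{110}} = \frac{\sqrt{110}}{110}$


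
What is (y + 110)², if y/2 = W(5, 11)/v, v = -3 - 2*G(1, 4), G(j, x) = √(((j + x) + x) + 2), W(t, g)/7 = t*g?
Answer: 52272 - 15488*√11 ≈ 904.12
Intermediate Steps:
W(t, g) = 7*g*t (W(t, g) = 7*(t*g) = 7*(g*t) = 7*g*t)
G(j, x) = √(2 + j + 2*x) (G(j, x) = √((j + 2*x) + 2) = √(2 + j + 2*x))
v = -3 - 2*√11 (v = -3 - 2*√(2 + 1 + 2*4) = -3 - 2*√(2 + 1 + 8) = -3 - 2*√11 ≈ -9.6333)
y = 770/(-3 - 2*√11) (y = 2*((7*11*5)/(-3 - 2*√11)) = 2*(385/(-3 - 2*√11)) = 770/(-3 - 2*√11) ≈ -79.932)
(y + 110)² = ((66 - 44*√11) + 110)² = (176 - 44*√11)²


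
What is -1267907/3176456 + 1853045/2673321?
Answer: 2496593499373/8491686530376 ≈ 0.29400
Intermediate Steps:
-1267907/3176456 + 1853045/2673321 = 2496593499373/8491686530376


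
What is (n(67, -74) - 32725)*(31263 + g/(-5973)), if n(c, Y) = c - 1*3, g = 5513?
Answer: -2032911938382/1991 ≈ -1.0211e+9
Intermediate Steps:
n(c, Y) = -3 + c (n(c, Y) = c - 3 = -3 + c)
(n(67, -74) - 32725)*(31263 + g/(-5973)) = ((-3 + 67) - 32725)*(31263 + 5513/(-5973)) = (64 - 32725)*(31263 + 5513*(-1/5973)) = -32661*(31263 - 5513/5973) = -32661*186728386/5973 = -2032911938382/1991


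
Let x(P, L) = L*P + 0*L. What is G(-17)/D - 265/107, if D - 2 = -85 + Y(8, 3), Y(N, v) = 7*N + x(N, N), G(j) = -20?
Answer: -11945/3959 ≈ -3.0172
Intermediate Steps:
x(P, L) = L*P (x(P, L) = L*P + 0 = L*P)
Y(N, v) = N² + 7*N (Y(N, v) = 7*N + N*N = 7*N + N² = N² + 7*N)
D = 37 (D = 2 + (-85 + 8*(7 + 8)) = 2 + (-85 + 8*15) = 2 + (-85 + 120) = 2 + 35 = 37)
G(-17)/D - 265/107 = -20/37 - 265/107 = -11945/3959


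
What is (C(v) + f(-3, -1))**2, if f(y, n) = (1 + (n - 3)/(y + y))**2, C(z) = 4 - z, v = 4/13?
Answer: 573049/13689 ≈ 41.862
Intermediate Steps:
v = 4/13 (v = 4*(1/13) = 4/13 ≈ 0.30769)
f(y, n) = (1 + (-3 + n)/(2*y))**2 (f(y, n) = (1 + (-3 + n)/((2*y)))**2 = (1 + (-3 + n)*(1/(2*y)))**2 = (1 + (-3 + n)/(2*y))**2)
(C(v) + f(-3, -1))**2 = ((4 - 1*4/13) + (1/4)*(-3 - 1 + 2*(-3))**2/(-3)**2)**2 = ((4 - 4/13) + (1/4)*(1/9)*(-3 - 1 - 6)**2)**2 = (48/13 + (1/4)*(1/9)*(-10)**2)**2 = (48/13 + (1/4)*(1/9)*100)**2 = (48/13 + 25/9)**2 = (757/117)**2 = 573049/13689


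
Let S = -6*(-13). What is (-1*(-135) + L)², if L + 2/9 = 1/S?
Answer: 994834681/54756 ≈ 18169.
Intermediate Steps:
S = 78
L = -49/234 (L = -2/9 + 1/78 = -49/234 ≈ -0.20940)
(-1*(-135) + L)² = (-1*(-135) - 49/234)² = (135 - 49/234)² = (31541/234)² = 994834681/54756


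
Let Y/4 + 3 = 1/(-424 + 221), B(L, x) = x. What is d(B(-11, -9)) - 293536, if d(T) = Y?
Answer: -59590248/203 ≈ -2.9355e+5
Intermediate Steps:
Y = -2440/203 (Y = -12 + 4/(-424 + 221) = -12 + 4/(-203) = -12 + 4*(-1/203) = -12 - 4/203 = -2440/203 ≈ -12.020)
d(T) = -2440/203
d(B(-11, -9)) - 293536 = -2440/203 - 293536 = -59590248/203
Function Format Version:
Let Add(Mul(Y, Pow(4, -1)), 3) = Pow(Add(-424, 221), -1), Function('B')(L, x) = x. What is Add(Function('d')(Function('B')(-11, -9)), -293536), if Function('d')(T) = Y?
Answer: Rational(-59590248, 203) ≈ -2.9355e+5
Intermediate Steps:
Y = Rational(-2440, 203) (Y = Add(-12, Mul(4, Pow(Add(-424, 221), -1))) = Add(-12, Mul(4, Pow(-203, -1))) = Add(-12, Mul(4, Rational(-1, 203))) = Add(-12, Rational(-4, 203)) = Rational(-2440, 203) ≈ -12.020)
Function('d')(T) = Rational(-2440, 203)
Add(Function('d')(Function('B')(-11, -9)), -293536) = Add(Rational(-2440, 203), -293536) = Rational(-59590248, 203)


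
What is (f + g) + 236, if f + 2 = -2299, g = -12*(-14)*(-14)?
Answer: -4417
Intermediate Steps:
g = -2352 (g = 168*(-14) = -2352)
f = -2301 (f = -2 - 2299 = -2301)
(f + g) + 236 = (-2301 - 2352) + 236 = -4653 + 236 = -4417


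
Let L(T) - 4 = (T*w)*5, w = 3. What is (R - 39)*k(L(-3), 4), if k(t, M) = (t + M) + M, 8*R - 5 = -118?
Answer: 14025/8 ≈ 1753.1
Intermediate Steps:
R = -113/8 (R = 5/8 + (1/8)*(-118) = 5/8 - 59/4 = -113/8 ≈ -14.125)
L(T) = 4 + 15*T (L(T) = 4 + (T*3)*5 = 4 + (3*T)*5 = 4 + 15*T)
k(t, M) = t + 2*M (k(t, M) = (M + t) + M = t + 2*M)
(R - 39)*k(L(-3), 4) = (-113/8 - 39)*((4 + 15*(-3)) + 2*4) = -425*((4 - 45) + 8)/8 = -425*(-41 + 8)/8 = -425/8*(-33) = 14025/8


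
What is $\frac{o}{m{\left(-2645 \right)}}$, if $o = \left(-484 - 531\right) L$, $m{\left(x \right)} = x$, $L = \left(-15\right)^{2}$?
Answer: $\frac{45675}{529} \approx 86.342$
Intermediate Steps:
$L = 225$
$o = -228375$ ($o = \left(-484 - 531\right) 225 = \left(-1015\right) 225 = -228375$)
$\frac{o}{m{\left(-2645 \right)}} = - \frac{228375}{-2645} = \left(-228375\right) \left(- \frac{1}{2645}\right) = \frac{45675}{529}$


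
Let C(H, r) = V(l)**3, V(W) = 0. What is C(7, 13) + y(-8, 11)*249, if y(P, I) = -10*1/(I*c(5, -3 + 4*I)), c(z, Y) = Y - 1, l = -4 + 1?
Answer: -249/44 ≈ -5.6591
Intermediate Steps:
l = -3
c(z, Y) = -1 + Y
y(P, I) = -10/(I*(-4 + 4*I)) (y(P, I) = -10*1/(I*(-1 + (-3 + 4*I))) = -10*1/(I*(-4 + 4*I)) = -10/(I*(-4 + 4*I)))
C(H, r) = 0 (C(H, r) = 0**3 = 0)
C(7, 13) + y(-8, 11)*249 = 0 - 5/2/(11*(-1 + 11))*249 = 0 - 5/2*1/11/10*249 = 0 - 5/2*1/11*1/10*249 = 0 - 1/44*249 = 0 - 249/44 = -249/44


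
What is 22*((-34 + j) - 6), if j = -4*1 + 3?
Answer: -902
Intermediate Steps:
j = -1 (j = -4 + 3 = -1)
22*((-34 + j) - 6) = 22*((-34 - 1) - 6) = 22*(-35 - 6) = 22*(-41) = -902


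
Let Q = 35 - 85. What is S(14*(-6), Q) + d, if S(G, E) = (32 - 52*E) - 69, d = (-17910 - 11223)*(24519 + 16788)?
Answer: -1203394268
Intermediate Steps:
Q = -50
d = -1203396831 (d = -29133*41307 = -1203396831)
S(G, E) = -37 - 52*E
S(14*(-6), Q) + d = (-37 - 52*(-50)) - 1203396831 = (-37 + 2600) - 1203396831 = 2563 - 1203396831 = -1203394268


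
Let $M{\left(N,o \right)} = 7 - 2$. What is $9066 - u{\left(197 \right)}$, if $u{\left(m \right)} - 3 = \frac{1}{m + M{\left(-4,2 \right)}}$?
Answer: $\frac{1830725}{202} \approx 9063.0$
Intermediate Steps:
$M{\left(N,o \right)} = 5$ ($M{\left(N,o \right)} = 7 - 2 = 5$)
$u{\left(m \right)} = 3 + \frac{1}{5 + m}$ ($u{\left(m \right)} = 3 + \frac{1}{m + 5} = 3 + \frac{1}{5 + m}$)
$9066 - u{\left(197 \right)} = 9066 - \frac{16 + 3 \cdot 197}{5 + 197} = 9066 - \frac{16 + 591}{202} = 9066 - \frac{1}{202} \cdot 607 = 9066 - \frac{607}{202} = \frac{1830725}{202}$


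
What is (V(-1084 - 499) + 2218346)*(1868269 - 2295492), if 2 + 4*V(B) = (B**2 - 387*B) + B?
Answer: -5122535781907/4 ≈ -1.2806e+12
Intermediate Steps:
V(B) = -1/2 - 193*B/2 + B**2/4 (V(B) = -1/2 + ((B**2 - 387*B) + B)/4 = -1/2 + (B**2 - 386*B)/4 = -1/2 + (-193*B/2 + B**2/4) = -1/2 - 193*B/2 + B**2/4)
(V(-1084 - 499) + 2218346)*(1868269 - 2295492) = ((-1/2 - 193*(-1084 - 499)/2 + (-1084 - 499)**2/4) + 2218346)*(1868269 - 2295492) = ((-1/2 - 193/2*(-1583) + (1/4)*(-1583)**2) + 2218346)*(-427223) = ((-1/2 + 305519/2 + (1/4)*2505889) + 2218346)*(-427223) = ((-1/2 + 305519/2 + 2505889/4) + 2218346)*(-427223) = (3116925/4 + 2218346)*(-427223) = (11990309/4)*(-427223) = -5122535781907/4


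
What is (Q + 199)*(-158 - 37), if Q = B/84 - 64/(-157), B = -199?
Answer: -168905425/4396 ≈ -38423.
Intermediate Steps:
Q = -25867/13188 (Q = -199/84 - 64/(-157) = -199*1/84 - 64*(-1/157) = -199/84 + 64/157 = -25867/13188 ≈ -1.9614)
(Q + 199)*(-158 - 37) = (-25867/13188 + 199)*(-158 - 37) = (2598545/13188)*(-195) = -168905425/4396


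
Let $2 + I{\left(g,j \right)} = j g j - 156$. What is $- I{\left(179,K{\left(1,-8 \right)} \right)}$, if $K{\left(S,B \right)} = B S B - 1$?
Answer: $-710293$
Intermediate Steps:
$K{\left(S,B \right)} = -1 + S B^{2}$ ($K{\left(S,B \right)} = S B^{2} - 1 = -1 + S B^{2}$)
$I{\left(g,j \right)} = -158 + g j^{2}$ ($I{\left(g,j \right)} = -2 + \left(j g j - 156\right) = -2 + \left(g j j - 156\right) = -2 + \left(g j^{2} - 156\right) = -2 + \left(-156 + g j^{2}\right) = -158 + g j^{2}$)
$- I{\left(179,K{\left(1,-8 \right)} \right)} = - (-158 + 179 \left(-1 + 1 \left(-8\right)^{2}\right)^{2}) = - (-158 + 179 \left(-1 + 1 \cdot 64\right)^{2}) = - (-158 + 179 \left(-1 + 64\right)^{2}) = - (-158 + 179 \cdot 63^{2}) = - (-158 + 179 \cdot 3969) = - (-158 + 710451) = \left(-1\right) 710293 = -710293$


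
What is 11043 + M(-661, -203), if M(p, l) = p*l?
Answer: 145226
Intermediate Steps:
M(p, l) = l*p
11043 + M(-661, -203) = 11043 - 203*(-661) = 11043 + 134183 = 145226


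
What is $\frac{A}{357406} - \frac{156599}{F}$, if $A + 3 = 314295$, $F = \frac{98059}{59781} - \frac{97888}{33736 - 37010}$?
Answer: $- \frac{2738140698760151547}{551556774790441} \approx -4964.4$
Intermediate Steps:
$F = \frac{3086443847}{97861497}$ ($F = 98059 \cdot \frac{1}{59781} - \frac{97888}{33736 - 37010} = \frac{98059}{59781} - \frac{97888}{-3274} = \frac{98059}{59781} - - \frac{48944}{1637} = \frac{98059}{59781} + \frac{48944}{1637} = \frac{3086443847}{97861497} \approx 31.539$)
$A = 314292$ ($A = -3 + 314295 = 314292$)
$\frac{A}{357406} - \frac{156599}{F} = \frac{314292}{357406} - \frac{156599}{\frac{3086443847}{97861497}} = 314292 \cdot \frac{1}{357406} - \frac{15325012568703}{3086443847} = \frac{157146}{178703} - \frac{15325012568703}{3086443847} = - \frac{2738140698760151547}{551556774790441}$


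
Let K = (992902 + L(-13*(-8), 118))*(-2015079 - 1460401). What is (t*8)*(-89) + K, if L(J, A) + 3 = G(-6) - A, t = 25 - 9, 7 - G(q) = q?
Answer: -3450435702512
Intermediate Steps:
G(q) = 7 - q
t = 16
L(J, A) = 10 - A (L(J, A) = -3 + ((7 - 1*(-6)) - A) = -3 + ((7 + 6) - A) = -3 + (13 - A) = 10 - A)
K = -3450435691120 (K = (992902 + (10 - 1*118))*(-2015079 - 1460401) = (992902 + (10 - 118))*(-3475480) = (992902 - 108)*(-3475480) = 992794*(-3475480) = -3450435691120)
(t*8)*(-89) + K = (16*8)*(-89) - 3450435691120 = 128*(-89) - 3450435691120 = -11392 - 3450435691120 = -3450435702512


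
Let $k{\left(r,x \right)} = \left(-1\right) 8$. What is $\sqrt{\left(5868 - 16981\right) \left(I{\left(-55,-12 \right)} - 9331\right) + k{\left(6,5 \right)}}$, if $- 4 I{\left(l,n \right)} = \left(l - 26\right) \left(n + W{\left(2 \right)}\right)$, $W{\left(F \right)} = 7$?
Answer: $\frac{\sqrt{419282345}}{2} \approx 10238.0$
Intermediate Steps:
$k{\left(r,x \right)} = -8$
$I{\left(l,n \right)} = - \frac{\left(-26 + l\right) \left(7 + n\right)}{4}$ ($I{\left(l,n \right)} = - \frac{\left(l - 26\right) \left(n + 7\right)}{4} = - \frac{\left(-26 + l\right) \left(7 + n\right)}{4}$)
$\sqrt{\left(5868 - 16981\right) \left(I{\left(-55,-12 \right)} - 9331\right) + k{\left(6,5 \right)}} = \sqrt{\left(5868 - 16981\right) \left(\left(\frac{91}{2} - - \frac{385}{4} + \frac{13}{2} \left(-12\right) - \left(- \frac{55}{4}\right) \left(-12\right)\right) - 9331\right) - 8} = \sqrt{- 11113 \left(\left(\frac{91}{2} + \frac{385}{4} - 78 - 165\right) - 9331\right) - 8} = \sqrt{- 11113 \left(- \frac{405}{4} - 9331\right) - 8} = \sqrt{\left(-11113\right) \left(- \frac{37729}{4}\right) - 8} = \sqrt{\frac{419282377}{4} - 8} = \sqrt{\frac{419282345}{4}} = \frac{\sqrt{419282345}}{2}$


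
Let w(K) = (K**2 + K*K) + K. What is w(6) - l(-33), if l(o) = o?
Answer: 111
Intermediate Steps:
w(K) = K + 2*K**2 (w(K) = (K**2 + K**2) + K = 2*K**2 + K = K + 2*K**2)
w(6) - l(-33) = 6*(1 + 2*6) - 1*(-33) = 6*(1 + 12) + 33 = 6*13 + 33 = 78 + 33 = 111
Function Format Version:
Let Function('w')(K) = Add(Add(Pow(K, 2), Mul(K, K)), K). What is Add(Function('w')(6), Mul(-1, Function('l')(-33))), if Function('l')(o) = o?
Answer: 111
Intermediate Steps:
Function('w')(K) = Add(K, Mul(2, Pow(K, 2))) (Function('w')(K) = Add(Add(Pow(K, 2), Pow(K, 2)), K) = Add(Mul(2, Pow(K, 2)), K) = Add(K, Mul(2, Pow(K, 2))))
Add(Function('w')(6), Mul(-1, Function('l')(-33))) = Add(Mul(6, Add(1, Mul(2, 6))), Mul(-1, -33)) = Add(Mul(6, Add(1, 12)), 33) = Add(Mul(6, 13), 33) = Add(78, 33) = 111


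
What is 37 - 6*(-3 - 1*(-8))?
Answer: 7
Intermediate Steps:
37 - 6*(-3 - 1*(-8)) = 37 - 6*(-3 + 8) = 37 - 6*5 = 37 - 30 = 7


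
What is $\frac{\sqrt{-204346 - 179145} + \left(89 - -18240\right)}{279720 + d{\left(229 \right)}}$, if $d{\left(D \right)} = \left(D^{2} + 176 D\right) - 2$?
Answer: $\frac{18329}{372463} + \frac{i \sqrt{383491}}{372463} \approx 0.04921 + 0.0016626 i$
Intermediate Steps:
$d{\left(D \right)} = -2 + D^{2} + 176 D$
$\frac{\sqrt{-204346 - 179145} + \left(89 - -18240\right)}{279720 + d{\left(229 \right)}} = \frac{\sqrt{-204346 - 179145} + \left(89 - -18240\right)}{279720 + \left(-2 + 229^{2} + 176 \cdot 229\right)} = \frac{\sqrt{-383491} + \left(89 + 18240\right)}{279720 + \left(-2 + 52441 + 40304\right)} = \frac{i \sqrt{383491} + 18329}{279720 + 92743} = \frac{18329 + i \sqrt{383491}}{372463} = \left(18329 + i \sqrt{383491}\right) \frac{1}{372463} = \frac{18329}{372463} + \frac{i \sqrt{383491}}{372463}$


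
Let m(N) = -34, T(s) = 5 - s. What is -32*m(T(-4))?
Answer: 1088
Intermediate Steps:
-32*m(T(-4)) = -32*(-34) = 1088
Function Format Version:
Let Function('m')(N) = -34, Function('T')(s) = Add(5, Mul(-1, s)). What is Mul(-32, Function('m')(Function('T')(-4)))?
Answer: 1088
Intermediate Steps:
Mul(-32, Function('m')(Function('T')(-4))) = Mul(-32, -34) = 1088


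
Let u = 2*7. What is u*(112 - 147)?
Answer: -490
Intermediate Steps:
u = 14
u*(112 - 147) = 14*(112 - 147) = 14*(-35) = -490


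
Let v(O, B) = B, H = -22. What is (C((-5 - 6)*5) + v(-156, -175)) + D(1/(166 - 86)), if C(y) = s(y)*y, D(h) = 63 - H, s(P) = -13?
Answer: 625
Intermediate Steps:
D(h) = 85 (D(h) = 63 - 1*(-22) = 63 + 22 = 85)
C(y) = -13*y
(C((-5 - 6)*5) + v(-156, -175)) + D(1/(166 - 86)) = (-13*(-5 - 6)*5 - 175) + 85 = (-(-143)*5 - 175) + 85 = (-13*(-55) - 175) + 85 = (715 - 175) + 85 = 540 + 85 = 625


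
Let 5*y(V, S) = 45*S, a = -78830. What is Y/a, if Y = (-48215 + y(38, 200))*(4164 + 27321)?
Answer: 292275255/15766 ≈ 18538.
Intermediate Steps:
y(V, S) = 9*S (y(V, S) = (45*S)/5 = 9*S)
Y = -1461376275 (Y = (-48215 + 9*200)*(4164 + 27321) = (-48215 + 1800)*31485 = -46415*31485 = -1461376275)
Y/a = -1461376275/(-78830) = -1461376275*(-1/78830) = 292275255/15766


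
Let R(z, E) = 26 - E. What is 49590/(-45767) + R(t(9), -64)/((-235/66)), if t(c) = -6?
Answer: -56701926/2151049 ≈ -26.360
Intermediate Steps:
49590/(-45767) + R(t(9), -64)/((-235/66)) = 49590/(-45767) + (26 - 1*(-64))/((-235/66)) = 49590*(-1/45767) + (26 + 64)/(((1/66)*(-235))) = -49590/45767 + 90/(-235/66) = -49590/45767 + 90*(-66/235) = -49590/45767 - 1188/47 = -56701926/2151049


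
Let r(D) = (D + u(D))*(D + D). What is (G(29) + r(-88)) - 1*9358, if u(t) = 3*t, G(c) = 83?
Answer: 52677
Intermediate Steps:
r(D) = 8*D² (r(D) = (D + 3*D)*(D + D) = (4*D)*(2*D) = 8*D²)
(G(29) + r(-88)) - 1*9358 = (83 + 8*(-88)²) - 1*9358 = (83 + 8*7744) - 9358 = (83 + 61952) - 9358 = 62035 - 9358 = 52677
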